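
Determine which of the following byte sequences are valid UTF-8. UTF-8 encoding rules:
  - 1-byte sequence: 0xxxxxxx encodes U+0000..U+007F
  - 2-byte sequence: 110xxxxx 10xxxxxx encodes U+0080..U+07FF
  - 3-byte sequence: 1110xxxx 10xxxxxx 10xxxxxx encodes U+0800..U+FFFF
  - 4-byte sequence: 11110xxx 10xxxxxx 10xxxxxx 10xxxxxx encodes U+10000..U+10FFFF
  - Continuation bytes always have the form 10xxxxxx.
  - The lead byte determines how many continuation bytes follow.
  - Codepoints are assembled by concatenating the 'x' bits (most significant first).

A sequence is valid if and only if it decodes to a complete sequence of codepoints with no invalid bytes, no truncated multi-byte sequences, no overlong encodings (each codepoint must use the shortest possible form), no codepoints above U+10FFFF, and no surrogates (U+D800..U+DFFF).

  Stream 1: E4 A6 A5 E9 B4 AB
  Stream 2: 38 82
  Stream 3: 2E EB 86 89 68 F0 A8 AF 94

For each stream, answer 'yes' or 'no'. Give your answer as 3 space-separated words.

Stream 1: decodes cleanly. VALID
Stream 2: error at byte offset 1. INVALID
Stream 3: decodes cleanly. VALID

Answer: yes no yes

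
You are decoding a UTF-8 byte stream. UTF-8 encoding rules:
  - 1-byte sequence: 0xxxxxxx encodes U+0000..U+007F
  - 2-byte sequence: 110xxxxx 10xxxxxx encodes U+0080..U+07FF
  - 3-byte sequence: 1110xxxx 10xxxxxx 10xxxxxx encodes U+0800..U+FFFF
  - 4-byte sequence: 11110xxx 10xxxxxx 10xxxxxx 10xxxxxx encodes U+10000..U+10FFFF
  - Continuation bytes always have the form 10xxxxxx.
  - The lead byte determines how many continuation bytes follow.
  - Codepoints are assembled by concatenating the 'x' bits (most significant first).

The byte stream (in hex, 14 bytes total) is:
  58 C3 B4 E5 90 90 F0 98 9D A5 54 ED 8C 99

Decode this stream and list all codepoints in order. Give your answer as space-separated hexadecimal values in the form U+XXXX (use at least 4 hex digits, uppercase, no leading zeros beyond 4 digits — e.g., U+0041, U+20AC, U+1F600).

Answer: U+0058 U+00F4 U+5410 U+18765 U+0054 U+D319

Derivation:
Byte[0]=58: 1-byte ASCII. cp=U+0058
Byte[1]=C3: 2-byte lead, need 1 cont bytes. acc=0x3
Byte[2]=B4: continuation. acc=(acc<<6)|0x34=0xF4
Completed: cp=U+00F4 (starts at byte 1)
Byte[3]=E5: 3-byte lead, need 2 cont bytes. acc=0x5
Byte[4]=90: continuation. acc=(acc<<6)|0x10=0x150
Byte[5]=90: continuation. acc=(acc<<6)|0x10=0x5410
Completed: cp=U+5410 (starts at byte 3)
Byte[6]=F0: 4-byte lead, need 3 cont bytes. acc=0x0
Byte[7]=98: continuation. acc=(acc<<6)|0x18=0x18
Byte[8]=9D: continuation. acc=(acc<<6)|0x1D=0x61D
Byte[9]=A5: continuation. acc=(acc<<6)|0x25=0x18765
Completed: cp=U+18765 (starts at byte 6)
Byte[10]=54: 1-byte ASCII. cp=U+0054
Byte[11]=ED: 3-byte lead, need 2 cont bytes. acc=0xD
Byte[12]=8C: continuation. acc=(acc<<6)|0x0C=0x34C
Byte[13]=99: continuation. acc=(acc<<6)|0x19=0xD319
Completed: cp=U+D319 (starts at byte 11)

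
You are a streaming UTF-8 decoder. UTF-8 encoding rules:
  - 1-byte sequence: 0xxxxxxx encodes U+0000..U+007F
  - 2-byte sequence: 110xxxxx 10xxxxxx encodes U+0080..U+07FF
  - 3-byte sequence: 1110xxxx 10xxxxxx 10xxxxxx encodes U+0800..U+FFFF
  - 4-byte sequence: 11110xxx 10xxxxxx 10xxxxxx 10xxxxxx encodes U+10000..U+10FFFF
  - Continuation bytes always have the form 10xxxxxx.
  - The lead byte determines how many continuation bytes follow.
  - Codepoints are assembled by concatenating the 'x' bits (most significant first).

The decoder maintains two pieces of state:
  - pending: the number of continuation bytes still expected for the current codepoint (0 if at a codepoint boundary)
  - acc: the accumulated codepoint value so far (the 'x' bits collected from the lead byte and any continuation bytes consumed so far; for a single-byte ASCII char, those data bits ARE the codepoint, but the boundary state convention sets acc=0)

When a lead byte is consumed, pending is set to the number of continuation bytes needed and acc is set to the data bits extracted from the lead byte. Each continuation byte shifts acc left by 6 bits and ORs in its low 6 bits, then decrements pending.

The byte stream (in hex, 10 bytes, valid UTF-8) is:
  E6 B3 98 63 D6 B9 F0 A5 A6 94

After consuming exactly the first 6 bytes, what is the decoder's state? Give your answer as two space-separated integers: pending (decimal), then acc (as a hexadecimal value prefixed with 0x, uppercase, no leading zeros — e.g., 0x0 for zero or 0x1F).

Byte[0]=E6: 3-byte lead. pending=2, acc=0x6
Byte[1]=B3: continuation. acc=(acc<<6)|0x33=0x1B3, pending=1
Byte[2]=98: continuation. acc=(acc<<6)|0x18=0x6CD8, pending=0
Byte[3]=63: 1-byte. pending=0, acc=0x0
Byte[4]=D6: 2-byte lead. pending=1, acc=0x16
Byte[5]=B9: continuation. acc=(acc<<6)|0x39=0x5B9, pending=0

Answer: 0 0x5B9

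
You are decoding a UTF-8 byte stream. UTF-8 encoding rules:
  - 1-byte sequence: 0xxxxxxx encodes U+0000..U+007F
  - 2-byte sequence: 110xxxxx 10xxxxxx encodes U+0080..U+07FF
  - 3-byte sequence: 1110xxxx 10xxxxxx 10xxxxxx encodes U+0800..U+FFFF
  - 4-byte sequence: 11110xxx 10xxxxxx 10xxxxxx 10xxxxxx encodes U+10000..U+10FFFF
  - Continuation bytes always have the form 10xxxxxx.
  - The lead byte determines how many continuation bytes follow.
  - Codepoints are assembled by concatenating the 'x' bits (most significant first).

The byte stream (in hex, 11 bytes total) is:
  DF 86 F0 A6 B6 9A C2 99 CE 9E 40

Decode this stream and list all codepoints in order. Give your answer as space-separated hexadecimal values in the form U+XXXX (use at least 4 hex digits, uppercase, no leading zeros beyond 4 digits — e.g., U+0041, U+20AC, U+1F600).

Byte[0]=DF: 2-byte lead, need 1 cont bytes. acc=0x1F
Byte[1]=86: continuation. acc=(acc<<6)|0x06=0x7C6
Completed: cp=U+07C6 (starts at byte 0)
Byte[2]=F0: 4-byte lead, need 3 cont bytes. acc=0x0
Byte[3]=A6: continuation. acc=(acc<<6)|0x26=0x26
Byte[4]=B6: continuation. acc=(acc<<6)|0x36=0x9B6
Byte[5]=9A: continuation. acc=(acc<<6)|0x1A=0x26D9A
Completed: cp=U+26D9A (starts at byte 2)
Byte[6]=C2: 2-byte lead, need 1 cont bytes. acc=0x2
Byte[7]=99: continuation. acc=(acc<<6)|0x19=0x99
Completed: cp=U+0099 (starts at byte 6)
Byte[8]=CE: 2-byte lead, need 1 cont bytes. acc=0xE
Byte[9]=9E: continuation. acc=(acc<<6)|0x1E=0x39E
Completed: cp=U+039E (starts at byte 8)
Byte[10]=40: 1-byte ASCII. cp=U+0040

Answer: U+07C6 U+26D9A U+0099 U+039E U+0040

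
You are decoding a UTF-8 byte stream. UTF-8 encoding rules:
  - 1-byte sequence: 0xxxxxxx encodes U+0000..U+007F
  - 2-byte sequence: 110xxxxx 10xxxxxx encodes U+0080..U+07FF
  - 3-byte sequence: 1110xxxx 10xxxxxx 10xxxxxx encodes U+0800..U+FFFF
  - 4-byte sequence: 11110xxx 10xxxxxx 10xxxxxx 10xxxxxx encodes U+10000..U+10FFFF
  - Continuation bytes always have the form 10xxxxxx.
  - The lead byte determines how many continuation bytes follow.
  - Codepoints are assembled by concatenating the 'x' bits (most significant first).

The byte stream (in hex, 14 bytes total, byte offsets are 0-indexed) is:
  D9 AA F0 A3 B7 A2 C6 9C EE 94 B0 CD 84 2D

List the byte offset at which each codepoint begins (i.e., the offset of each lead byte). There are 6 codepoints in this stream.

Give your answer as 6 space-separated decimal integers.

Byte[0]=D9: 2-byte lead, need 1 cont bytes. acc=0x19
Byte[1]=AA: continuation. acc=(acc<<6)|0x2A=0x66A
Completed: cp=U+066A (starts at byte 0)
Byte[2]=F0: 4-byte lead, need 3 cont bytes. acc=0x0
Byte[3]=A3: continuation. acc=(acc<<6)|0x23=0x23
Byte[4]=B7: continuation. acc=(acc<<6)|0x37=0x8F7
Byte[5]=A2: continuation. acc=(acc<<6)|0x22=0x23DE2
Completed: cp=U+23DE2 (starts at byte 2)
Byte[6]=C6: 2-byte lead, need 1 cont bytes. acc=0x6
Byte[7]=9C: continuation. acc=(acc<<6)|0x1C=0x19C
Completed: cp=U+019C (starts at byte 6)
Byte[8]=EE: 3-byte lead, need 2 cont bytes. acc=0xE
Byte[9]=94: continuation. acc=(acc<<6)|0x14=0x394
Byte[10]=B0: continuation. acc=(acc<<6)|0x30=0xE530
Completed: cp=U+E530 (starts at byte 8)
Byte[11]=CD: 2-byte lead, need 1 cont bytes. acc=0xD
Byte[12]=84: continuation. acc=(acc<<6)|0x04=0x344
Completed: cp=U+0344 (starts at byte 11)
Byte[13]=2D: 1-byte ASCII. cp=U+002D

Answer: 0 2 6 8 11 13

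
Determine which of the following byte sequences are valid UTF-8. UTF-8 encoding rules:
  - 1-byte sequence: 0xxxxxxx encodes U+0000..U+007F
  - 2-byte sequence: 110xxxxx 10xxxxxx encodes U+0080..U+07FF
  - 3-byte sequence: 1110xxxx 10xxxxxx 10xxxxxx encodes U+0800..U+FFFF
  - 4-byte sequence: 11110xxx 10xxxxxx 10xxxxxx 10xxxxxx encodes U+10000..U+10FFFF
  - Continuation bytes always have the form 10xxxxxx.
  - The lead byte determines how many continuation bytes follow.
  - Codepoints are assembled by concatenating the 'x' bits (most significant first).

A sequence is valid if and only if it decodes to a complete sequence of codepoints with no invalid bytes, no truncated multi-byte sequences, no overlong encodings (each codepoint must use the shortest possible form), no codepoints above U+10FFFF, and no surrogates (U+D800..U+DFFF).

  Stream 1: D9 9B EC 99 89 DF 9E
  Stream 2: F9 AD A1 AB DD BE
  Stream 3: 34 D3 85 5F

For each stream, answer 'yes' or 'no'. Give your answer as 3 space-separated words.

Stream 1: decodes cleanly. VALID
Stream 2: error at byte offset 0. INVALID
Stream 3: decodes cleanly. VALID

Answer: yes no yes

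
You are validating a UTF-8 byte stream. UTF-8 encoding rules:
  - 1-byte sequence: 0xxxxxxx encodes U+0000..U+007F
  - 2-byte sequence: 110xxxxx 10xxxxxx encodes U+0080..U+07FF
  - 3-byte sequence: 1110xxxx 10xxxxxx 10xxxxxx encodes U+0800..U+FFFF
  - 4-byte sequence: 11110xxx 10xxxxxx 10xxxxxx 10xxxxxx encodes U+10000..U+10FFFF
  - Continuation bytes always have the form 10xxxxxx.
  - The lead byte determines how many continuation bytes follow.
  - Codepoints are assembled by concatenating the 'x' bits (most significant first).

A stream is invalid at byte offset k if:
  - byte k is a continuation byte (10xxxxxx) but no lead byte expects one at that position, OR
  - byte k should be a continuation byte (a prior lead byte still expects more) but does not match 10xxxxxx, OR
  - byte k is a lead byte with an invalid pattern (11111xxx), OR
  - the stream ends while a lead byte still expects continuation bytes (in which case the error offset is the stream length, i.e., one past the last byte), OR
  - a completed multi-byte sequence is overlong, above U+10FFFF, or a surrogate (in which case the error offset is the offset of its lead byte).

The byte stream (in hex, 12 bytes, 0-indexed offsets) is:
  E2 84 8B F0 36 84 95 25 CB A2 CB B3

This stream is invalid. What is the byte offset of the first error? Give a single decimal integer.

Byte[0]=E2: 3-byte lead, need 2 cont bytes. acc=0x2
Byte[1]=84: continuation. acc=(acc<<6)|0x04=0x84
Byte[2]=8B: continuation. acc=(acc<<6)|0x0B=0x210B
Completed: cp=U+210B (starts at byte 0)
Byte[3]=F0: 4-byte lead, need 3 cont bytes. acc=0x0
Byte[4]=36: expected 10xxxxxx continuation. INVALID

Answer: 4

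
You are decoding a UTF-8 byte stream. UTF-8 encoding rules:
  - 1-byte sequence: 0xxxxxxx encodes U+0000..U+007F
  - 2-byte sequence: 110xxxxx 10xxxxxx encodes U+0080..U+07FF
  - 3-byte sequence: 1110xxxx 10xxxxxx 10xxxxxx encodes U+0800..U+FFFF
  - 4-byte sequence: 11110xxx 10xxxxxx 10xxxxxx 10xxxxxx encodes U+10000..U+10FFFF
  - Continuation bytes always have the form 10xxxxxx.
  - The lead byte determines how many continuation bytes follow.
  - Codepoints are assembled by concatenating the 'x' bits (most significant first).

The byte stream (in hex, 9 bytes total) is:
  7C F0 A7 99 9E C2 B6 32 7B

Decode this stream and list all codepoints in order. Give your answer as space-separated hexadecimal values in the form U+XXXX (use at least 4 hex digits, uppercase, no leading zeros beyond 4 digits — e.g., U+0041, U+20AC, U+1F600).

Answer: U+007C U+2765E U+00B6 U+0032 U+007B

Derivation:
Byte[0]=7C: 1-byte ASCII. cp=U+007C
Byte[1]=F0: 4-byte lead, need 3 cont bytes. acc=0x0
Byte[2]=A7: continuation. acc=(acc<<6)|0x27=0x27
Byte[3]=99: continuation. acc=(acc<<6)|0x19=0x9D9
Byte[4]=9E: continuation. acc=(acc<<6)|0x1E=0x2765E
Completed: cp=U+2765E (starts at byte 1)
Byte[5]=C2: 2-byte lead, need 1 cont bytes. acc=0x2
Byte[6]=B6: continuation. acc=(acc<<6)|0x36=0xB6
Completed: cp=U+00B6 (starts at byte 5)
Byte[7]=32: 1-byte ASCII. cp=U+0032
Byte[8]=7B: 1-byte ASCII. cp=U+007B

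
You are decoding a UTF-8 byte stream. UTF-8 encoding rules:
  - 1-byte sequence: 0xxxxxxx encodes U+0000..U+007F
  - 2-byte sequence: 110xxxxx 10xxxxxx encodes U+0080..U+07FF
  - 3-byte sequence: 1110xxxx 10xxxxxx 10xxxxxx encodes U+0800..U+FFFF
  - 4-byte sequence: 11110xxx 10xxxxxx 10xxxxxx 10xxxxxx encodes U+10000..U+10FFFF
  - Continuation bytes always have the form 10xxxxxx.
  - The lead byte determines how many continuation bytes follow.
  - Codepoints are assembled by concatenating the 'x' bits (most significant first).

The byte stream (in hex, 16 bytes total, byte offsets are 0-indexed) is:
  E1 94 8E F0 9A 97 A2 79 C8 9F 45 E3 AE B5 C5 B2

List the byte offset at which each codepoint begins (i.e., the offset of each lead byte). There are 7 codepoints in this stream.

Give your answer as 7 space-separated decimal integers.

Byte[0]=E1: 3-byte lead, need 2 cont bytes. acc=0x1
Byte[1]=94: continuation. acc=(acc<<6)|0x14=0x54
Byte[2]=8E: continuation. acc=(acc<<6)|0x0E=0x150E
Completed: cp=U+150E (starts at byte 0)
Byte[3]=F0: 4-byte lead, need 3 cont bytes. acc=0x0
Byte[4]=9A: continuation. acc=(acc<<6)|0x1A=0x1A
Byte[5]=97: continuation. acc=(acc<<6)|0x17=0x697
Byte[6]=A2: continuation. acc=(acc<<6)|0x22=0x1A5E2
Completed: cp=U+1A5E2 (starts at byte 3)
Byte[7]=79: 1-byte ASCII. cp=U+0079
Byte[8]=C8: 2-byte lead, need 1 cont bytes. acc=0x8
Byte[9]=9F: continuation. acc=(acc<<6)|0x1F=0x21F
Completed: cp=U+021F (starts at byte 8)
Byte[10]=45: 1-byte ASCII. cp=U+0045
Byte[11]=E3: 3-byte lead, need 2 cont bytes. acc=0x3
Byte[12]=AE: continuation. acc=(acc<<6)|0x2E=0xEE
Byte[13]=B5: continuation. acc=(acc<<6)|0x35=0x3BB5
Completed: cp=U+3BB5 (starts at byte 11)
Byte[14]=C5: 2-byte lead, need 1 cont bytes. acc=0x5
Byte[15]=B2: continuation. acc=(acc<<6)|0x32=0x172
Completed: cp=U+0172 (starts at byte 14)

Answer: 0 3 7 8 10 11 14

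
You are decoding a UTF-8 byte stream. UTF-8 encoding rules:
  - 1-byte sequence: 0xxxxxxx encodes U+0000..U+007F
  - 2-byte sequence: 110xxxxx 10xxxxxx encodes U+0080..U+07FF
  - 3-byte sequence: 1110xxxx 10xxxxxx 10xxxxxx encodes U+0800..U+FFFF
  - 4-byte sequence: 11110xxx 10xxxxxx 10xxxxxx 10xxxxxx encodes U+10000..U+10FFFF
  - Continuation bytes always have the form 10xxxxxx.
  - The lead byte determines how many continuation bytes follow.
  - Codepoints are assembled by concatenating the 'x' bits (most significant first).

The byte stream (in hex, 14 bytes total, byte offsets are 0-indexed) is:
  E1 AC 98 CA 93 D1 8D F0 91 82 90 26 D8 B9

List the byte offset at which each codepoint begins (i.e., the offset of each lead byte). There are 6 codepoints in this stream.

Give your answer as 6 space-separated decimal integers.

Byte[0]=E1: 3-byte lead, need 2 cont bytes. acc=0x1
Byte[1]=AC: continuation. acc=(acc<<6)|0x2C=0x6C
Byte[2]=98: continuation. acc=(acc<<6)|0x18=0x1B18
Completed: cp=U+1B18 (starts at byte 0)
Byte[3]=CA: 2-byte lead, need 1 cont bytes. acc=0xA
Byte[4]=93: continuation. acc=(acc<<6)|0x13=0x293
Completed: cp=U+0293 (starts at byte 3)
Byte[5]=D1: 2-byte lead, need 1 cont bytes. acc=0x11
Byte[6]=8D: continuation. acc=(acc<<6)|0x0D=0x44D
Completed: cp=U+044D (starts at byte 5)
Byte[7]=F0: 4-byte lead, need 3 cont bytes. acc=0x0
Byte[8]=91: continuation. acc=(acc<<6)|0x11=0x11
Byte[9]=82: continuation. acc=(acc<<6)|0x02=0x442
Byte[10]=90: continuation. acc=(acc<<6)|0x10=0x11090
Completed: cp=U+11090 (starts at byte 7)
Byte[11]=26: 1-byte ASCII. cp=U+0026
Byte[12]=D8: 2-byte lead, need 1 cont bytes. acc=0x18
Byte[13]=B9: continuation. acc=(acc<<6)|0x39=0x639
Completed: cp=U+0639 (starts at byte 12)

Answer: 0 3 5 7 11 12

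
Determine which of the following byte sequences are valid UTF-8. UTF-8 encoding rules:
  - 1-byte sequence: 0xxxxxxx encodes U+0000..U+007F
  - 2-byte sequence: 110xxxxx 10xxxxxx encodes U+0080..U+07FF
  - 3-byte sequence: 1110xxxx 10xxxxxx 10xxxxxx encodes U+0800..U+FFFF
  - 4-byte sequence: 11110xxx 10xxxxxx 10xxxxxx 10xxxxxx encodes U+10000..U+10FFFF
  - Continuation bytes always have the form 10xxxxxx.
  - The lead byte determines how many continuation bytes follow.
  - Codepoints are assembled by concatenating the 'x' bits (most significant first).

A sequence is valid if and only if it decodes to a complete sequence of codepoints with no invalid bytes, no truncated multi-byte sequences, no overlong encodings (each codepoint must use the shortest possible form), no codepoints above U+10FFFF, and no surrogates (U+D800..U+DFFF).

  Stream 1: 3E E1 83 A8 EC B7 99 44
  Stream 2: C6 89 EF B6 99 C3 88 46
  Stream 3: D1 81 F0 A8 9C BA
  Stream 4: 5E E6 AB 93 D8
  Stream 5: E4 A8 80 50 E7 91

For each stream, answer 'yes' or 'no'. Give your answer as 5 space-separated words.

Stream 1: decodes cleanly. VALID
Stream 2: decodes cleanly. VALID
Stream 3: decodes cleanly. VALID
Stream 4: error at byte offset 5. INVALID
Stream 5: error at byte offset 6. INVALID

Answer: yes yes yes no no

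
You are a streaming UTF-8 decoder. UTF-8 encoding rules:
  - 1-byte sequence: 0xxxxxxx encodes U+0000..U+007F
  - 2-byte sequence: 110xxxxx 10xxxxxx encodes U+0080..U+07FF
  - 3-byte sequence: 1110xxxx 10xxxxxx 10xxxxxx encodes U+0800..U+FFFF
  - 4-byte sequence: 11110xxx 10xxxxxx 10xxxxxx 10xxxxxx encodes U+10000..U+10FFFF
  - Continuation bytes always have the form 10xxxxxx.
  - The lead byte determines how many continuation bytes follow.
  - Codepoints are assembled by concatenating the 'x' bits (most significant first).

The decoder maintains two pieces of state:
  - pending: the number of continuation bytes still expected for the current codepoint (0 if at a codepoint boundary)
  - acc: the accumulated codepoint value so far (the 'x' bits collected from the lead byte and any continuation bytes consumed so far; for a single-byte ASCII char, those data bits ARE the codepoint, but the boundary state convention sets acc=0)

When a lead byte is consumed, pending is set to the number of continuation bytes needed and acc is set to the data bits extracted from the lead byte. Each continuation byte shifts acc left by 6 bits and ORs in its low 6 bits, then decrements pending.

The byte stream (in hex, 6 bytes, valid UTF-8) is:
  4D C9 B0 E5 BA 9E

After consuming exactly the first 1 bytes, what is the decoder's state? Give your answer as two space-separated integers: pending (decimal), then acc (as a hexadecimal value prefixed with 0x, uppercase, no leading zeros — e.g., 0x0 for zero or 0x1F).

Answer: 0 0x0

Derivation:
Byte[0]=4D: 1-byte. pending=0, acc=0x0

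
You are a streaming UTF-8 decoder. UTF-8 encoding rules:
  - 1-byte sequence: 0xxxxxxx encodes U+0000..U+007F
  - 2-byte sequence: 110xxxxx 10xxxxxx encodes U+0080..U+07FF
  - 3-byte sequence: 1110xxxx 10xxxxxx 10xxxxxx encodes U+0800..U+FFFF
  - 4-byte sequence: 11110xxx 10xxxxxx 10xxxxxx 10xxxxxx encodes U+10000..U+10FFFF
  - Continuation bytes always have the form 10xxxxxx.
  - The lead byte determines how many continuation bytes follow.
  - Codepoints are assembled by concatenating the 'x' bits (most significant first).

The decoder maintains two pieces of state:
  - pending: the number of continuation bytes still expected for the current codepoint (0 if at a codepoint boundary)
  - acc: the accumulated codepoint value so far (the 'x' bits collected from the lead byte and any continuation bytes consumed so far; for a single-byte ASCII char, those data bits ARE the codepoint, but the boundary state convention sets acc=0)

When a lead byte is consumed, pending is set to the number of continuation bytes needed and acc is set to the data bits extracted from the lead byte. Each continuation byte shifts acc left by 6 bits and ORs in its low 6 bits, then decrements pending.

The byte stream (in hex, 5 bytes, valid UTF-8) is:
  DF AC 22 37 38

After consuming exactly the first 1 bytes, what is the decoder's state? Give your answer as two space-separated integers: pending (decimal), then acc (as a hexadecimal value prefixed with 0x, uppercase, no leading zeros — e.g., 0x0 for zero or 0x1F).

Answer: 1 0x1F

Derivation:
Byte[0]=DF: 2-byte lead. pending=1, acc=0x1F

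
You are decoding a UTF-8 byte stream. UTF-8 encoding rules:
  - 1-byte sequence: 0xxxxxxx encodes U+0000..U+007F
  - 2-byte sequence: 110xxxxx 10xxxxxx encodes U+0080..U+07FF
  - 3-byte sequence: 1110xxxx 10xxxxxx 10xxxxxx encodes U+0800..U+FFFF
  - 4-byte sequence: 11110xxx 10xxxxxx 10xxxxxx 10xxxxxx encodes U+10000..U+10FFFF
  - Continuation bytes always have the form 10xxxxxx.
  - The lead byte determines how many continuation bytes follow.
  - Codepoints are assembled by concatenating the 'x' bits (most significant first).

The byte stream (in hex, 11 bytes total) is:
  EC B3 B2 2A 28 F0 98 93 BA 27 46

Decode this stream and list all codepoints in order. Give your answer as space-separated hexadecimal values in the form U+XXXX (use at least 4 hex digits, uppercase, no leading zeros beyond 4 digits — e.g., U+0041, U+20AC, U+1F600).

Byte[0]=EC: 3-byte lead, need 2 cont bytes. acc=0xC
Byte[1]=B3: continuation. acc=(acc<<6)|0x33=0x333
Byte[2]=B2: continuation. acc=(acc<<6)|0x32=0xCCF2
Completed: cp=U+CCF2 (starts at byte 0)
Byte[3]=2A: 1-byte ASCII. cp=U+002A
Byte[4]=28: 1-byte ASCII. cp=U+0028
Byte[5]=F0: 4-byte lead, need 3 cont bytes. acc=0x0
Byte[6]=98: continuation. acc=(acc<<6)|0x18=0x18
Byte[7]=93: continuation. acc=(acc<<6)|0x13=0x613
Byte[8]=BA: continuation. acc=(acc<<6)|0x3A=0x184FA
Completed: cp=U+184FA (starts at byte 5)
Byte[9]=27: 1-byte ASCII. cp=U+0027
Byte[10]=46: 1-byte ASCII. cp=U+0046

Answer: U+CCF2 U+002A U+0028 U+184FA U+0027 U+0046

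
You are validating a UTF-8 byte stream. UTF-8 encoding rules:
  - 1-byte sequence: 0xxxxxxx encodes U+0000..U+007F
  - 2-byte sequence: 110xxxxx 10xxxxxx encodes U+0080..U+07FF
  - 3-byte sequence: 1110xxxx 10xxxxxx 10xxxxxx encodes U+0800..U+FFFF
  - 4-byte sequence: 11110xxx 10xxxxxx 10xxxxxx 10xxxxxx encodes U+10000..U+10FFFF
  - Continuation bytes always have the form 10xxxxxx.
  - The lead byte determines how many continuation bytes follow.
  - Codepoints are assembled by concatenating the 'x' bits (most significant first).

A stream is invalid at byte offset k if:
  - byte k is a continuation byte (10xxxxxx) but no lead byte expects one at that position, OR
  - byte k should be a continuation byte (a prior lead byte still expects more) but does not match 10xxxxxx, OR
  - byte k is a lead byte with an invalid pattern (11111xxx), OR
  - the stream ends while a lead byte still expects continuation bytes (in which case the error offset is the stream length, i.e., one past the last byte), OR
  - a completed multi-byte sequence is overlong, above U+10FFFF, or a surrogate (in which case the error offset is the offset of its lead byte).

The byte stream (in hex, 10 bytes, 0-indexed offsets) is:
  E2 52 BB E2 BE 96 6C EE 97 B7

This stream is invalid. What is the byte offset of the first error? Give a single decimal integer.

Byte[0]=E2: 3-byte lead, need 2 cont bytes. acc=0x2
Byte[1]=52: expected 10xxxxxx continuation. INVALID

Answer: 1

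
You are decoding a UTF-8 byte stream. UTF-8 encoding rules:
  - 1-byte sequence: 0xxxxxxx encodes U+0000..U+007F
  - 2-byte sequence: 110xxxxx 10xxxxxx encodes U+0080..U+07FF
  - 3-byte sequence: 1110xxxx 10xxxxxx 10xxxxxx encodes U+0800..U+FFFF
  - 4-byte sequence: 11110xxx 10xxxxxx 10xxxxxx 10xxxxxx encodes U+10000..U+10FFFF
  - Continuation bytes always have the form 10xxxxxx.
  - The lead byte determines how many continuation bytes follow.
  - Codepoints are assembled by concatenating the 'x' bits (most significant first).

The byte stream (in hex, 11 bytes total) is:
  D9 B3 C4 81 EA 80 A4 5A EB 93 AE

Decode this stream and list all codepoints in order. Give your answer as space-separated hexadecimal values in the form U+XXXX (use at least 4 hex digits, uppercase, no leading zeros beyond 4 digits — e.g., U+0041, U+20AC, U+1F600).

Byte[0]=D9: 2-byte lead, need 1 cont bytes. acc=0x19
Byte[1]=B3: continuation. acc=(acc<<6)|0x33=0x673
Completed: cp=U+0673 (starts at byte 0)
Byte[2]=C4: 2-byte lead, need 1 cont bytes. acc=0x4
Byte[3]=81: continuation. acc=(acc<<6)|0x01=0x101
Completed: cp=U+0101 (starts at byte 2)
Byte[4]=EA: 3-byte lead, need 2 cont bytes. acc=0xA
Byte[5]=80: continuation. acc=(acc<<6)|0x00=0x280
Byte[6]=A4: continuation. acc=(acc<<6)|0x24=0xA024
Completed: cp=U+A024 (starts at byte 4)
Byte[7]=5A: 1-byte ASCII. cp=U+005A
Byte[8]=EB: 3-byte lead, need 2 cont bytes. acc=0xB
Byte[9]=93: continuation. acc=(acc<<6)|0x13=0x2D3
Byte[10]=AE: continuation. acc=(acc<<6)|0x2E=0xB4EE
Completed: cp=U+B4EE (starts at byte 8)

Answer: U+0673 U+0101 U+A024 U+005A U+B4EE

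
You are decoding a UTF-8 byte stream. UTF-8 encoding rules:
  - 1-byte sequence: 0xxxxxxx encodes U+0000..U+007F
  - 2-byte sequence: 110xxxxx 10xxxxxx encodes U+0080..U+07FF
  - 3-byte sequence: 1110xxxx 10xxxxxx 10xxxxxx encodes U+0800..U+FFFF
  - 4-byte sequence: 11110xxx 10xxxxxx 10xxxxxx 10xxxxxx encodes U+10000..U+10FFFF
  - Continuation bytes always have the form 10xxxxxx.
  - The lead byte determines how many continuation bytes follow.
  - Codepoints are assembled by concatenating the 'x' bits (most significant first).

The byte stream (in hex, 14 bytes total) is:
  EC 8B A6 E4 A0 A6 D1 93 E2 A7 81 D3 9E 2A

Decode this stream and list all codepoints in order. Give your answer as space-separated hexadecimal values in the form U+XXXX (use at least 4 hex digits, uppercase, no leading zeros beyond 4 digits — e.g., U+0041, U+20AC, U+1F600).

Byte[0]=EC: 3-byte lead, need 2 cont bytes. acc=0xC
Byte[1]=8B: continuation. acc=(acc<<6)|0x0B=0x30B
Byte[2]=A6: continuation. acc=(acc<<6)|0x26=0xC2E6
Completed: cp=U+C2E6 (starts at byte 0)
Byte[3]=E4: 3-byte lead, need 2 cont bytes. acc=0x4
Byte[4]=A0: continuation. acc=(acc<<6)|0x20=0x120
Byte[5]=A6: continuation. acc=(acc<<6)|0x26=0x4826
Completed: cp=U+4826 (starts at byte 3)
Byte[6]=D1: 2-byte lead, need 1 cont bytes. acc=0x11
Byte[7]=93: continuation. acc=(acc<<6)|0x13=0x453
Completed: cp=U+0453 (starts at byte 6)
Byte[8]=E2: 3-byte lead, need 2 cont bytes. acc=0x2
Byte[9]=A7: continuation. acc=(acc<<6)|0x27=0xA7
Byte[10]=81: continuation. acc=(acc<<6)|0x01=0x29C1
Completed: cp=U+29C1 (starts at byte 8)
Byte[11]=D3: 2-byte lead, need 1 cont bytes. acc=0x13
Byte[12]=9E: continuation. acc=(acc<<6)|0x1E=0x4DE
Completed: cp=U+04DE (starts at byte 11)
Byte[13]=2A: 1-byte ASCII. cp=U+002A

Answer: U+C2E6 U+4826 U+0453 U+29C1 U+04DE U+002A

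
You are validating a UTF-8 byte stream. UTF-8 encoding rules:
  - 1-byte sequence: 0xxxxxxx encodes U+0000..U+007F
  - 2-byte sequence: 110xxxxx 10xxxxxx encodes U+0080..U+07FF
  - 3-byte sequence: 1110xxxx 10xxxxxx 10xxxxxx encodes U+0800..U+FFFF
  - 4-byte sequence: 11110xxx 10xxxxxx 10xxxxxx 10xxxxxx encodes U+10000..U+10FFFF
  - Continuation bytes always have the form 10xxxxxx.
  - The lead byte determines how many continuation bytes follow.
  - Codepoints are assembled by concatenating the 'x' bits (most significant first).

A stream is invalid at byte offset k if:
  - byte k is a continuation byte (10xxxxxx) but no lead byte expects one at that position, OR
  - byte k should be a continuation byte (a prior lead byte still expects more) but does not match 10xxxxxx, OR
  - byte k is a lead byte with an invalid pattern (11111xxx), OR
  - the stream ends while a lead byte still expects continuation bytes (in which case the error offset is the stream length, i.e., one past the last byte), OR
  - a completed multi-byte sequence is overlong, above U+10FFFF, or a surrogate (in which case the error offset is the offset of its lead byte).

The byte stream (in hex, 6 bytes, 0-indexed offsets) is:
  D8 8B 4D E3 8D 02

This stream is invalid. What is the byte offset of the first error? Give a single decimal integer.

Answer: 5

Derivation:
Byte[0]=D8: 2-byte lead, need 1 cont bytes. acc=0x18
Byte[1]=8B: continuation. acc=(acc<<6)|0x0B=0x60B
Completed: cp=U+060B (starts at byte 0)
Byte[2]=4D: 1-byte ASCII. cp=U+004D
Byte[3]=E3: 3-byte lead, need 2 cont bytes. acc=0x3
Byte[4]=8D: continuation. acc=(acc<<6)|0x0D=0xCD
Byte[5]=02: expected 10xxxxxx continuation. INVALID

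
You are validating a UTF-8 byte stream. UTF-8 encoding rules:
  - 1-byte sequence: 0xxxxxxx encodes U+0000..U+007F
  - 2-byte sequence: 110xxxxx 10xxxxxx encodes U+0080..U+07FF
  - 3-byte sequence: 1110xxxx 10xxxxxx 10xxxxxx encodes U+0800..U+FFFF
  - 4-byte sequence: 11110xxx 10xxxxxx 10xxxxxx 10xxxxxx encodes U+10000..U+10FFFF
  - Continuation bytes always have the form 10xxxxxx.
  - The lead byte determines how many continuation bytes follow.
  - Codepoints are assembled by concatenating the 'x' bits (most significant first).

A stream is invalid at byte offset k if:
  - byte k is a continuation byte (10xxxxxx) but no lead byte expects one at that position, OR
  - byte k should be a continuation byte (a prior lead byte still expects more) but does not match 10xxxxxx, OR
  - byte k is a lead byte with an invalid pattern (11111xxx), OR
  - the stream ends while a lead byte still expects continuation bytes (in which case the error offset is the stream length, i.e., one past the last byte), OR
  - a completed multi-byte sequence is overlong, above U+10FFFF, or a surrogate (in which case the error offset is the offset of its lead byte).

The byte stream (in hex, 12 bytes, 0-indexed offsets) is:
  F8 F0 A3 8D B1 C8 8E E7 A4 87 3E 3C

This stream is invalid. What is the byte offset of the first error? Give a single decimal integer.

Byte[0]=F8: INVALID lead byte (not 0xxx/110x/1110/11110)

Answer: 0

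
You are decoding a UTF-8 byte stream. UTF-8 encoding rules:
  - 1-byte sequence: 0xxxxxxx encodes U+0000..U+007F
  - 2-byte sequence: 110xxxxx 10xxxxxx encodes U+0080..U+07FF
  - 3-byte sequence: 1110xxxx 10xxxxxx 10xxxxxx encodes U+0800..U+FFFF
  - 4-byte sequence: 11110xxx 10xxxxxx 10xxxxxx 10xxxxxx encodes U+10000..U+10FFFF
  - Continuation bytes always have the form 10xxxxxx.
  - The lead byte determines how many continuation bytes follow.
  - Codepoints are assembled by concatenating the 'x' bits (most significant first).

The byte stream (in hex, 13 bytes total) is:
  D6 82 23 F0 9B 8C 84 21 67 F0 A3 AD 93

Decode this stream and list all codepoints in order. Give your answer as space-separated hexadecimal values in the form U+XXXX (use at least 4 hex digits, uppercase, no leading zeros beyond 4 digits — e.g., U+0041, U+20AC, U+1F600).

Byte[0]=D6: 2-byte lead, need 1 cont bytes. acc=0x16
Byte[1]=82: continuation. acc=(acc<<6)|0x02=0x582
Completed: cp=U+0582 (starts at byte 0)
Byte[2]=23: 1-byte ASCII. cp=U+0023
Byte[3]=F0: 4-byte lead, need 3 cont bytes. acc=0x0
Byte[4]=9B: continuation. acc=(acc<<6)|0x1B=0x1B
Byte[5]=8C: continuation. acc=(acc<<6)|0x0C=0x6CC
Byte[6]=84: continuation. acc=(acc<<6)|0x04=0x1B304
Completed: cp=U+1B304 (starts at byte 3)
Byte[7]=21: 1-byte ASCII. cp=U+0021
Byte[8]=67: 1-byte ASCII. cp=U+0067
Byte[9]=F0: 4-byte lead, need 3 cont bytes. acc=0x0
Byte[10]=A3: continuation. acc=(acc<<6)|0x23=0x23
Byte[11]=AD: continuation. acc=(acc<<6)|0x2D=0x8ED
Byte[12]=93: continuation. acc=(acc<<6)|0x13=0x23B53
Completed: cp=U+23B53 (starts at byte 9)

Answer: U+0582 U+0023 U+1B304 U+0021 U+0067 U+23B53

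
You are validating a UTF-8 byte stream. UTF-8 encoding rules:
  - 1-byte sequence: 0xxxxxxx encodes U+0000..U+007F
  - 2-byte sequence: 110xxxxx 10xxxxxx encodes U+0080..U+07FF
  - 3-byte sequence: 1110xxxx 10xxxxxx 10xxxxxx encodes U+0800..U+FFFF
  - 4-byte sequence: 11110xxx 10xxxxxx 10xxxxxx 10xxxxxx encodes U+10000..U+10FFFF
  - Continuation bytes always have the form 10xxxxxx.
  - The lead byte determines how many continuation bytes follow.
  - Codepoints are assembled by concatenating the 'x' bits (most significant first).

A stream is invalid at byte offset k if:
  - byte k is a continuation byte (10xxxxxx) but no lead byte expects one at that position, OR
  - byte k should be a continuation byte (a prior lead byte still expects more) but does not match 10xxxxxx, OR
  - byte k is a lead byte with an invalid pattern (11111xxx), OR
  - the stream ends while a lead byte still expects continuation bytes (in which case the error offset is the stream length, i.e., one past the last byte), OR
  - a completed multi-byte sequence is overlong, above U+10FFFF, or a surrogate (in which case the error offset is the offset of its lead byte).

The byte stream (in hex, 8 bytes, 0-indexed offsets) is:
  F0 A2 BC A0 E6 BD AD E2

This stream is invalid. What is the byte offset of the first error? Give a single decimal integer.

Byte[0]=F0: 4-byte lead, need 3 cont bytes. acc=0x0
Byte[1]=A2: continuation. acc=(acc<<6)|0x22=0x22
Byte[2]=BC: continuation. acc=(acc<<6)|0x3C=0x8BC
Byte[3]=A0: continuation. acc=(acc<<6)|0x20=0x22F20
Completed: cp=U+22F20 (starts at byte 0)
Byte[4]=E6: 3-byte lead, need 2 cont bytes. acc=0x6
Byte[5]=BD: continuation. acc=(acc<<6)|0x3D=0x1BD
Byte[6]=AD: continuation. acc=(acc<<6)|0x2D=0x6F6D
Completed: cp=U+6F6D (starts at byte 4)
Byte[7]=E2: 3-byte lead, need 2 cont bytes. acc=0x2
Byte[8]: stream ended, expected continuation. INVALID

Answer: 8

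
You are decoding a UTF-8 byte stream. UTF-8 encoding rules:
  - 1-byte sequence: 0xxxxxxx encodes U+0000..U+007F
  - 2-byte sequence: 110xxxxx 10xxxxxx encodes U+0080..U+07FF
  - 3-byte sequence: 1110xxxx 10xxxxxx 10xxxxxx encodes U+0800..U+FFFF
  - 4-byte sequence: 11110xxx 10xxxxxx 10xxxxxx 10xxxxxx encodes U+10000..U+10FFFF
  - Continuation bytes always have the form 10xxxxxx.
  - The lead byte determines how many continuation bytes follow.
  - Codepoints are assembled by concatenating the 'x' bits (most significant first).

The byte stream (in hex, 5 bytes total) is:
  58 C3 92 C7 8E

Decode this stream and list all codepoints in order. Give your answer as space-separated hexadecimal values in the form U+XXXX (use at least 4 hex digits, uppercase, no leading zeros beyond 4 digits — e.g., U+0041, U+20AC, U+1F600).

Byte[0]=58: 1-byte ASCII. cp=U+0058
Byte[1]=C3: 2-byte lead, need 1 cont bytes. acc=0x3
Byte[2]=92: continuation. acc=(acc<<6)|0x12=0xD2
Completed: cp=U+00D2 (starts at byte 1)
Byte[3]=C7: 2-byte lead, need 1 cont bytes. acc=0x7
Byte[4]=8E: continuation. acc=(acc<<6)|0x0E=0x1CE
Completed: cp=U+01CE (starts at byte 3)

Answer: U+0058 U+00D2 U+01CE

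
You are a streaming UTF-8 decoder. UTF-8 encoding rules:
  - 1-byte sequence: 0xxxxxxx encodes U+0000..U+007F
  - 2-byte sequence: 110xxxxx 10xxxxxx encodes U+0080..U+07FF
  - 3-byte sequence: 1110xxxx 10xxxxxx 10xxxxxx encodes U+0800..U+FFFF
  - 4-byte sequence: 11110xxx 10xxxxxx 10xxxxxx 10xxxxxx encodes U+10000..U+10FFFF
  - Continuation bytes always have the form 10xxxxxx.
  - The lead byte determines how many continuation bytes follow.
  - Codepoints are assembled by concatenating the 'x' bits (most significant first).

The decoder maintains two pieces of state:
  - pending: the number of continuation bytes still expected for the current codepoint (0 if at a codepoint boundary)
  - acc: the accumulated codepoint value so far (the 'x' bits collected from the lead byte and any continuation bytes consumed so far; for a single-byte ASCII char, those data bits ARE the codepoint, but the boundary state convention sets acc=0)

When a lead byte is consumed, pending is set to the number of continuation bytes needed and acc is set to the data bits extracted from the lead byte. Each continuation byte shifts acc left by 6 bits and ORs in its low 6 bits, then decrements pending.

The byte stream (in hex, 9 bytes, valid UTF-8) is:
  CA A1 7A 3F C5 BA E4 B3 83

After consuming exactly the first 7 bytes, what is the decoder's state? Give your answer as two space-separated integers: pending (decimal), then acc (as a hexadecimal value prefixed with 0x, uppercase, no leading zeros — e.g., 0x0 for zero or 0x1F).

Answer: 2 0x4

Derivation:
Byte[0]=CA: 2-byte lead. pending=1, acc=0xA
Byte[1]=A1: continuation. acc=(acc<<6)|0x21=0x2A1, pending=0
Byte[2]=7A: 1-byte. pending=0, acc=0x0
Byte[3]=3F: 1-byte. pending=0, acc=0x0
Byte[4]=C5: 2-byte lead. pending=1, acc=0x5
Byte[5]=BA: continuation. acc=(acc<<6)|0x3A=0x17A, pending=0
Byte[6]=E4: 3-byte lead. pending=2, acc=0x4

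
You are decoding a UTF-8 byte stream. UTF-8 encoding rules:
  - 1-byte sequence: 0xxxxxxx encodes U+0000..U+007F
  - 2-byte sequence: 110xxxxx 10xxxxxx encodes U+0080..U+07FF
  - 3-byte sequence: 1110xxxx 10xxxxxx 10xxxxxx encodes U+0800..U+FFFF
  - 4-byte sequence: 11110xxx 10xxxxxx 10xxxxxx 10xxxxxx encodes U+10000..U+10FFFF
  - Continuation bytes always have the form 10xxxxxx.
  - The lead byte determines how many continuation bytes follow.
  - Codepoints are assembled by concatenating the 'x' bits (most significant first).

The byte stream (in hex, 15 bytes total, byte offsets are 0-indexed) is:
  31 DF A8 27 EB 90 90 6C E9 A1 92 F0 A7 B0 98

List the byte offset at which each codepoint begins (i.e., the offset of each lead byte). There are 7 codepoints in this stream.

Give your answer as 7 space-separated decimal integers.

Answer: 0 1 3 4 7 8 11

Derivation:
Byte[0]=31: 1-byte ASCII. cp=U+0031
Byte[1]=DF: 2-byte lead, need 1 cont bytes. acc=0x1F
Byte[2]=A8: continuation. acc=(acc<<6)|0x28=0x7E8
Completed: cp=U+07E8 (starts at byte 1)
Byte[3]=27: 1-byte ASCII. cp=U+0027
Byte[4]=EB: 3-byte lead, need 2 cont bytes. acc=0xB
Byte[5]=90: continuation. acc=(acc<<6)|0x10=0x2D0
Byte[6]=90: continuation. acc=(acc<<6)|0x10=0xB410
Completed: cp=U+B410 (starts at byte 4)
Byte[7]=6C: 1-byte ASCII. cp=U+006C
Byte[8]=E9: 3-byte lead, need 2 cont bytes. acc=0x9
Byte[9]=A1: continuation. acc=(acc<<6)|0x21=0x261
Byte[10]=92: continuation. acc=(acc<<6)|0x12=0x9852
Completed: cp=U+9852 (starts at byte 8)
Byte[11]=F0: 4-byte lead, need 3 cont bytes. acc=0x0
Byte[12]=A7: continuation. acc=(acc<<6)|0x27=0x27
Byte[13]=B0: continuation. acc=(acc<<6)|0x30=0x9F0
Byte[14]=98: continuation. acc=(acc<<6)|0x18=0x27C18
Completed: cp=U+27C18 (starts at byte 11)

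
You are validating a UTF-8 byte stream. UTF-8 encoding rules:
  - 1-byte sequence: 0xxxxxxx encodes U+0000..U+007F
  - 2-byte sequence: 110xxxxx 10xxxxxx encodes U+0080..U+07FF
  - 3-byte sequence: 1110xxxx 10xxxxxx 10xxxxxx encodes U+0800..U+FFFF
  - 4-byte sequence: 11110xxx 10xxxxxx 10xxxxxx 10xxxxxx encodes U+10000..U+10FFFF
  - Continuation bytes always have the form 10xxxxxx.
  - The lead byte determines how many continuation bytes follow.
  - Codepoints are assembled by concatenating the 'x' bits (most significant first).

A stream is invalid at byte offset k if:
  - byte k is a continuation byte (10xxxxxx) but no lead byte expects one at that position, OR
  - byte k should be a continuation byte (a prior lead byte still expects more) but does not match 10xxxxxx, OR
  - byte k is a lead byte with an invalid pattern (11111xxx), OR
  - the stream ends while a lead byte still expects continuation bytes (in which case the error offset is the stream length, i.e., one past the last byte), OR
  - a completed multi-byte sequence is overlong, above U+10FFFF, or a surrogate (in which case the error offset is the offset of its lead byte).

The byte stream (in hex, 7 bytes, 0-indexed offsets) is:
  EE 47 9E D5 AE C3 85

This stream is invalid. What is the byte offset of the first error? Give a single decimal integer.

Answer: 1

Derivation:
Byte[0]=EE: 3-byte lead, need 2 cont bytes. acc=0xE
Byte[1]=47: expected 10xxxxxx continuation. INVALID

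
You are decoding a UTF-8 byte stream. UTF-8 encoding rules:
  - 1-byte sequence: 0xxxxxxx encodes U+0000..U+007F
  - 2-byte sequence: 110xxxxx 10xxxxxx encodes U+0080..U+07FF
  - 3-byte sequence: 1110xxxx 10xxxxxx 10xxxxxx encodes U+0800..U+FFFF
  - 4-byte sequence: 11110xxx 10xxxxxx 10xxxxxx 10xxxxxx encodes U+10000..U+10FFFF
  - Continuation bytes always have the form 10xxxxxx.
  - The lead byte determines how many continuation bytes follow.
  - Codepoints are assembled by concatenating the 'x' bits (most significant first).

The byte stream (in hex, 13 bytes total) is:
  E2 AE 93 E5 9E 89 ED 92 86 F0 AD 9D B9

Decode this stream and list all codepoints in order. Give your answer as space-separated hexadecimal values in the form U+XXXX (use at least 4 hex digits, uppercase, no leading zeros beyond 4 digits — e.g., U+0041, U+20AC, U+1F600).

Answer: U+2B93 U+5789 U+D486 U+2D779

Derivation:
Byte[0]=E2: 3-byte lead, need 2 cont bytes. acc=0x2
Byte[1]=AE: continuation. acc=(acc<<6)|0x2E=0xAE
Byte[2]=93: continuation. acc=(acc<<6)|0x13=0x2B93
Completed: cp=U+2B93 (starts at byte 0)
Byte[3]=E5: 3-byte lead, need 2 cont bytes. acc=0x5
Byte[4]=9E: continuation. acc=(acc<<6)|0x1E=0x15E
Byte[5]=89: continuation. acc=(acc<<6)|0x09=0x5789
Completed: cp=U+5789 (starts at byte 3)
Byte[6]=ED: 3-byte lead, need 2 cont bytes. acc=0xD
Byte[7]=92: continuation. acc=(acc<<6)|0x12=0x352
Byte[8]=86: continuation. acc=(acc<<6)|0x06=0xD486
Completed: cp=U+D486 (starts at byte 6)
Byte[9]=F0: 4-byte lead, need 3 cont bytes. acc=0x0
Byte[10]=AD: continuation. acc=(acc<<6)|0x2D=0x2D
Byte[11]=9D: continuation. acc=(acc<<6)|0x1D=0xB5D
Byte[12]=B9: continuation. acc=(acc<<6)|0x39=0x2D779
Completed: cp=U+2D779 (starts at byte 9)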